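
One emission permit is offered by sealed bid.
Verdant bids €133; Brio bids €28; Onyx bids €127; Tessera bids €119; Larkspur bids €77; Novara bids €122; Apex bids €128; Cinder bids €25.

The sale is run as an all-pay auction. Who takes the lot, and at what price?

Verdant pays €133

All-pay auction: the highest bidder wins the item, but every bidder pays their own bid.
Bids in order: 133 (Verdant) > 128 (Apex) > 127 (Onyx) > 122 (Novara) > 119 (Tessera) > 77 (Larkspur) > …
Verdant is highest and takes the item; every bidder forfeits their bid.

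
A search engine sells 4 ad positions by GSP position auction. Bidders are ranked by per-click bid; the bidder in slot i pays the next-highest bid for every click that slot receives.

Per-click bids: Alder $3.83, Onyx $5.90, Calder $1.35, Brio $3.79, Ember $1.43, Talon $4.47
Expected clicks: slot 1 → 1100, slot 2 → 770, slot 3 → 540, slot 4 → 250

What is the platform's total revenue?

Per-click bids in order: $5.90 (Onyx) > $4.47 (Talon) > $3.83 (Alder) > $3.79 (Brio) > $1.43 (Ember) > …
Slot 1: Onyx pays $4.47 × 1100 = $4917.00
Slot 2: Talon pays $3.83 × 770 = $2949.10
Slot 3: Alder pays $3.79 × 540 = $2046.60
Slot 4: Brio pays $1.43 × 250 = $357.50
Total = $10270.20

Total revenue: $10270.20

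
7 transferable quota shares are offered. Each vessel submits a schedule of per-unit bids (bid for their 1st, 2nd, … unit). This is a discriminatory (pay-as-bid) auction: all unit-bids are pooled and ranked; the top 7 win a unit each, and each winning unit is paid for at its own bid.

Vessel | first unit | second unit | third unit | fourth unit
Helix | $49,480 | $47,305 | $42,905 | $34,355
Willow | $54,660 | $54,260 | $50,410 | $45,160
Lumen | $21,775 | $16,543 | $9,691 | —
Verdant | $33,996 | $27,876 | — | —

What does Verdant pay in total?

All unit-bids, highest first — top 7: 54,660 (Willow-1), 54,260 (Willow-2), 50,410 (Willow-3), 49,480 (Helix-1), 47,305 (Helix-2), 45,160 (Willow-4), 42,905 (Helix-3)
Next rejected bid: $34,355 (not a price — pay-as-bid).
Verdant wins no units.

Verdant pays $0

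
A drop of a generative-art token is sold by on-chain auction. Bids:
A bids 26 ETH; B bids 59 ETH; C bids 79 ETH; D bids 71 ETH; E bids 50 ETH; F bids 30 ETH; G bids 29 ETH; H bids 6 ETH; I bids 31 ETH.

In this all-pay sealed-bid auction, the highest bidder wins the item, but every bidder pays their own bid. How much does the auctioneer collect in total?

Total revenue: 381 ETH

Sorting bids: 79 (C) > 71 (D) > 59 (B) > 50 (E) > 31 (I) > 30 (F) > …
Every bidder forfeits their bid regardless of winning.
Revenue = 26 + 59 + 79 + 71 + 50 + 30 + 29 + 6 + 31 = 381 ETH.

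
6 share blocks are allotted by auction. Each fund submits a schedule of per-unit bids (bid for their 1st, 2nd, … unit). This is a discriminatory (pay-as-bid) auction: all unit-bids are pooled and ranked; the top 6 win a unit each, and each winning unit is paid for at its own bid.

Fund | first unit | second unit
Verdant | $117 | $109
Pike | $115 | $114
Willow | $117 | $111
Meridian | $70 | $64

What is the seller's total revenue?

Pooled unit-bids ranked (top 6): 117 (Verdant-1), 117 (Willow-1), 115 (Pike-1), 114 (Pike-2), 111 (Willow-2), 109 (Verdant-2)
Next rejected bid: $70 (not a price — pay-as-bid).
Each winning unit pays its own bid.
Revenue = 117 + 117 + 115 + 114 + 111 + 109 = $683.

Total revenue: $683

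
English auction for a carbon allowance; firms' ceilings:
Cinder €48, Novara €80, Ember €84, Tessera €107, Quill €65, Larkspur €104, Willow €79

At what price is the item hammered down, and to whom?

Tessera wins at €104

Rule: the price rises until one bidder remains; the winner pays the price at which the last rival dropped out.
Limits in order: 107 (Tessera) > 104 (Larkspur) > 84 (Ember) > 80 (Novara) > 79 (Willow) > 65 (Quill) > …
Bidding ends when Larkspur exits at €104; Tessera takes it.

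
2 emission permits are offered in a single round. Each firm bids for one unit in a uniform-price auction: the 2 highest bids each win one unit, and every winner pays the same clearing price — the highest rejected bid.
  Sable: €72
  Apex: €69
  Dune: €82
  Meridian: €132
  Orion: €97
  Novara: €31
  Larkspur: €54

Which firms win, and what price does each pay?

Meridian, Orion; each pays €82

Ordering the bids: 132 (Meridian), 97 (Orion), 82 (Dune), 72 (Sable), …
Winners (2 units): Meridian, Orion.
Clearing price = highest rejected bid = €82.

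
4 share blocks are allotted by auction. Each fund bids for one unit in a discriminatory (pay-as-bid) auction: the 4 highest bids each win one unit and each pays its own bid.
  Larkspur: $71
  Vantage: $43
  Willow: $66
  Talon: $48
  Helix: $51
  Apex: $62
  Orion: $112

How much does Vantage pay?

Ordering the bids: 112 (Orion), 71 (Larkspur), 66 (Willow), 62 (Apex), 51 (Helix), 48 (Talon), …
Top 4: Orion, Larkspur, Willow, Apex.
Vantage does not win → $0.

Vantage pays $0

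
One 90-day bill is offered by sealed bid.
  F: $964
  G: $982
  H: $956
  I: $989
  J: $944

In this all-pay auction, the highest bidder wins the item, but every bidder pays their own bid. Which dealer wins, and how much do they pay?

Bids ranked: 989 (I) > 982 (G) > 964 (F) > 956 (H) > 944 (J)
I wins with the top bid; all bids are sunk regardless.

I pays $989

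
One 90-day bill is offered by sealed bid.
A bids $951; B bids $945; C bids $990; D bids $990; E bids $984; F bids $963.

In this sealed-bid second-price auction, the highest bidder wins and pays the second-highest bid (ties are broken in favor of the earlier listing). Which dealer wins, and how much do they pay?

C pays $990

Bids in order: 990 (C) > 990 (D) > 984 (E) > 963 (F) > 951 (A) > 945 (B)
Tie at $990 → C wins by tie-break.
C is highest; pays the second-highest bid, $990.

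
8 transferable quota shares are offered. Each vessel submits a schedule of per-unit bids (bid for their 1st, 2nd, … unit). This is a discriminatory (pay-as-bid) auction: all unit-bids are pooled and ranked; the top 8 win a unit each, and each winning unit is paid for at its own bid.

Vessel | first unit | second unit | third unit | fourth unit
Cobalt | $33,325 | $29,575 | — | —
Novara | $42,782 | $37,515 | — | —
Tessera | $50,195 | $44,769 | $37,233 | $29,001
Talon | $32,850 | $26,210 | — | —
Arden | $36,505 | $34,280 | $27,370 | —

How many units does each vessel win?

Pooled unit-bids ranked (top 8): 50,195 (Tessera-1), 44,769 (Tessera-2), 42,782 (Novara-1), 37,515 (Novara-2), 37,233 (Tessera-3), 36,505 (Arden-1), 34,280 (Arden-2), 33,325 (Cobalt-1)
Next rejected bid: $32,850 (not a price — pay-as-bid).
Allocation: Arden 2, Cobalt 1, Novara 2, Tessera 3.

Arden 2, Cobalt 1, Novara 2, Tessera 3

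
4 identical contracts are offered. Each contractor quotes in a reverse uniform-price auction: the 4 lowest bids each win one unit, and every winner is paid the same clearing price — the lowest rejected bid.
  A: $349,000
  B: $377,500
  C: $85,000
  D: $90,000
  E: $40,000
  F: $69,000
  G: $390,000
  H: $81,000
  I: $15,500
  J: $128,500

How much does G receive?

G is paid $0

Sorting: 15,500 (I), 40,000 (E), 69,000 (F), 81,000 (H), 85,000 (C), 90,000 (D), …
Winners (4 units): I, E, F, H.
Clearing price = lowest rejected bid = $85,000.
G does not win → is paid $0.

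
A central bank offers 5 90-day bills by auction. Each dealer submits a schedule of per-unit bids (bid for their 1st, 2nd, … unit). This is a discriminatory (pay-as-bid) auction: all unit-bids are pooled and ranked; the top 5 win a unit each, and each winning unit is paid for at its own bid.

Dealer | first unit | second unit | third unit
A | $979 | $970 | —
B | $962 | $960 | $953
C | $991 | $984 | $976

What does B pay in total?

B pays $0

Merging the schedules and taking the best 5: 991 (C-1), 984 (C-2), 979 (A-1), 976 (C-3), 970 (A-2)
Next rejected bid: $962 (not a price — pay-as-bid).
B wins no units.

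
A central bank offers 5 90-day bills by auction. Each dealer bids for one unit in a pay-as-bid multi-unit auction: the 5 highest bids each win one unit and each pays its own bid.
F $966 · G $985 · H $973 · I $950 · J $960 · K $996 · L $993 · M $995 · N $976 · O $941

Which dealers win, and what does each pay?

K $996, M $995, L $993, G $985, N $976

Bids ranked high→low: 996 (K), 995 (M), 993 (L), 985 (G), 976 (N), 973 (H), 966 (F), …
Top 5: K, M, L, G, N.
Each winner pays its own bid: K $996, M $995, L $993, G $985, N $976.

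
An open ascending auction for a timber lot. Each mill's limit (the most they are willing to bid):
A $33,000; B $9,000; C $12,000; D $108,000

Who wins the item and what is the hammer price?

D wins at $33,000

Limits in order: 108,000 (D) > 33,000 (A) > 12,000 (C) > 9,000 (B)
A is the last rival to drop out, at $33,000; D remains and wins at that price.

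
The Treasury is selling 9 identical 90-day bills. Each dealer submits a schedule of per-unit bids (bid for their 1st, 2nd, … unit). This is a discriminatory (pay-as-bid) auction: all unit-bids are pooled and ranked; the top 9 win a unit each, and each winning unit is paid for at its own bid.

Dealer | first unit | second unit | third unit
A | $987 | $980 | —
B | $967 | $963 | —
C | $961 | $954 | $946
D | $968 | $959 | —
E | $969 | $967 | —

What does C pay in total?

Merging the schedules and taking the best 9: 987 (A-1), 980 (A-2), 969 (E-1), 968 (D-1), 967 (B-1), 967 (E-2), 963 (B-2), 961 (C-1), 959 (D-2)
Next rejected bid: $954 (not a price — pay-as-bid).
C's winning unit-bids: 961 = $961.

C pays $961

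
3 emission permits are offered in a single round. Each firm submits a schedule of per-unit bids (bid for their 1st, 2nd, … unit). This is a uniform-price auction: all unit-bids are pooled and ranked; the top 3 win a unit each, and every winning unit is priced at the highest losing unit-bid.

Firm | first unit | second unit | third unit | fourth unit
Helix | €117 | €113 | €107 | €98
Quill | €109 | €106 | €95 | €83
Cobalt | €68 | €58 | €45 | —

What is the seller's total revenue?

Total revenue: €321

Pooled unit-bids ranked (top 3): 117 (Helix-1), 113 (Helix-2), 109 (Quill-1)
The (k+1)-th unit-bid is €107.
Allocation: Helix 2, Quill 1. Every unit priced at €107.
Revenue = 3 × 107 = €321.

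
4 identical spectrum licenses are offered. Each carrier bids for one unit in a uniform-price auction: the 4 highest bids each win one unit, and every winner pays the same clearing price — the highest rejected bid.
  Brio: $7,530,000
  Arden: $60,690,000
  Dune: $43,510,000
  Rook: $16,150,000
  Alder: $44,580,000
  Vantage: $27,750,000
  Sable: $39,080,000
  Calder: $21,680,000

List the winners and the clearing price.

Arden, Alder, Dune, Sable; each pays $27,750,000

Bids ranked high→low: 60,690,000 (Arden), 44,580,000 (Alder), 43,510,000 (Dune), 39,080,000 (Sable), 27,750,000 (Vantage), 21,680,000 (Calder), …
Winners (4 units): Arden, Alder, Dune, Sable.
Clearing price = highest rejected bid = $27,750,000.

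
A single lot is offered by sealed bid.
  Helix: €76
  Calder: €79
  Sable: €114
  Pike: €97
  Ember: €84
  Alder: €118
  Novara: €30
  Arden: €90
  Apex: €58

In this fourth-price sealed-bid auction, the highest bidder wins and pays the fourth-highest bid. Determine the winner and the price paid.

Sorting bids: 118 (Alder) > 114 (Sable) > 97 (Pike) > 90 (Arden) > 84 (Ember) > 79 (Calder) > …
Alder wins; payment is bid #4 in the ranking = €90.

Alder pays €90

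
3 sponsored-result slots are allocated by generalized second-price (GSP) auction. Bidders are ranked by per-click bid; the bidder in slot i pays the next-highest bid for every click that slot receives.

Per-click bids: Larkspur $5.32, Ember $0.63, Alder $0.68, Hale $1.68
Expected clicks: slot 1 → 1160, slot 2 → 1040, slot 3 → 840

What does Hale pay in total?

Ranked by bid: $5.32 (Larkspur) > $1.68 (Hale) > $0.68 (Alder) > $0.63 (Ember)
Hale holds slot 2 → pays next bid $0.68 × 1040 clicks = $707.20.

Hale pays $707.20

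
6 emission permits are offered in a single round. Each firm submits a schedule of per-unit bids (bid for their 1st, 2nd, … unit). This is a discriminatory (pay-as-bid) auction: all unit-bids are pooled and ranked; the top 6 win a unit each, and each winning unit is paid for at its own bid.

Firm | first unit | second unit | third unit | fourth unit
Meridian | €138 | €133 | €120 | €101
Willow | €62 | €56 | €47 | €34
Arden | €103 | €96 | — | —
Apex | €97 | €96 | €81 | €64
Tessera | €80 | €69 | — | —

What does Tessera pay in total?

Merging the schedules and taking the best 6: 138 (Meridian-1), 133 (Meridian-2), 120 (Meridian-3), 103 (Arden-1), 101 (Meridian-4), 97 (Apex-1)
Next rejected bid: €96 (not a price — pay-as-bid).
Tessera wins no units.

Tessera pays €0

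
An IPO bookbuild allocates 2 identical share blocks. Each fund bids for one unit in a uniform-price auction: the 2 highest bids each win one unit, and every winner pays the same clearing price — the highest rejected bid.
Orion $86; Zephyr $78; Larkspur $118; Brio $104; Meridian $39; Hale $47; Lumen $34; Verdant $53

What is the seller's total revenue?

Total revenue: $172

Ordering the bids: 118 (Larkspur), 104 (Brio), 86 (Orion), 78 (Zephyr), …
Top 2: Larkspur, Brio.
First losing bid is Orion's $86, which sets the uniform price.
Total revenue = 2 × $86 = $172.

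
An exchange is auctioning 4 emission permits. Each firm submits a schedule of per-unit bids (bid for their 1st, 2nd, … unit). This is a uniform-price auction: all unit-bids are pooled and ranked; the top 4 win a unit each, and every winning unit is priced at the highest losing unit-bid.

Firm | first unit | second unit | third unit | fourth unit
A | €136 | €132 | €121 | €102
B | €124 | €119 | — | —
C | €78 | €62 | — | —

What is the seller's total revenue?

All unit-bids, highest first — top 4: 136 (A-1), 132 (A-2), 124 (B-1), 121 (A-3)
Highest rejected unit-bid = €119.
Allocation: A 3, B 1. Every unit priced at €119.
Revenue = 4 × 119 = €476.

Total revenue: €476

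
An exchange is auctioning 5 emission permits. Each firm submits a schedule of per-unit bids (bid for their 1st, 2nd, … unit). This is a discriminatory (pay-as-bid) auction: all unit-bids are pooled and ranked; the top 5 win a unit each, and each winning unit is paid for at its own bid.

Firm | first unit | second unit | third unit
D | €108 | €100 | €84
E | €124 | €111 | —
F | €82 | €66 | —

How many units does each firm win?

All unit-bids, highest first — top 5: 124 (E-1), 111 (E-2), 108 (D-1), 100 (D-2), 84 (D-3)
Next rejected bid: €82 (not a price — pay-as-bid).
Allocation: D 3, E 2.

D 3, E 2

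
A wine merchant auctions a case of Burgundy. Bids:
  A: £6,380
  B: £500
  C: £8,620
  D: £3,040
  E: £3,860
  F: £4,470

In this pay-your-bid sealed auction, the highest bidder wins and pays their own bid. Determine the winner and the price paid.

C pays £8,620

Bids in order: 8,620 (C) > 6,380 (A) > 4,470 (F) > 3,860 (E) > 3,040 (D) > 500 (B)
First-price: C pays what they bid, £8,620.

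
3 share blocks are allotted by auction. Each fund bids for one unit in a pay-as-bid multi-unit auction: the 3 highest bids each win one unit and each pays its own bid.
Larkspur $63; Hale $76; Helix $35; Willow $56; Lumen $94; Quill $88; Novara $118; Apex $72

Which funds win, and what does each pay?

Ordering the bids: 118 (Novara), 94 (Lumen), 88 (Quill), 76 (Hale), 72 (Apex), …
The 3 highest are Novara, Lumen, Quill.
Each winner pays its own bid: Novara $118, Lumen $94, Quill $88.

Novara $118, Lumen $94, Quill $88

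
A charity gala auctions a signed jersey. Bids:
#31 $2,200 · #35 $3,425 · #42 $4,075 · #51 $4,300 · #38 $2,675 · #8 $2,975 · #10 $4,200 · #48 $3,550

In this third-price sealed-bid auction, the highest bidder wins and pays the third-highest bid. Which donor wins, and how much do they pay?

#51 pays $4,075

Third-price sealed-bid auction: the highest bidder wins and pays the third-highest bid.
Bids ranked: 4,300 (#51) > 4,200 (#10) > 4,075 (#42) > 3,550 (#48) > 3,425 (#35) > 2,975 (#8) > …
#51 is highest; pays the third-highest bid, $4,075.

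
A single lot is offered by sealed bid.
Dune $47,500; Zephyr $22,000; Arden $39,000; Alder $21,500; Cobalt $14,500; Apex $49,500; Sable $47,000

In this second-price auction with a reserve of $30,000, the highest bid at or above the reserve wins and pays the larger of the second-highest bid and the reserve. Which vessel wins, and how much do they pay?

Rule: the highest bid at or above the reserve wins and pays the larger of the second-highest bid and the reserve.
Bids ranked: 49,500 (Apex) > 47,500 (Dune) > 47,000 (Sable) > 39,000 (Arden) > 22,000 (Zephyr) > 21,500 (Alder) > …
Highest eligible bid: Apex at $49,500.
Second-highest bid $47,500 exceeds the reserve $30,000 → payment $47,500.

Apex pays $47,500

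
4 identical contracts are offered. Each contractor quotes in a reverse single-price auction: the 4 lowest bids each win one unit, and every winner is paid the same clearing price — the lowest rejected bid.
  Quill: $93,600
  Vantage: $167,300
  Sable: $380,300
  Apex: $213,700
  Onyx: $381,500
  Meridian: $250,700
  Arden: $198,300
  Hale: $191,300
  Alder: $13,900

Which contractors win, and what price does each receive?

Sorting: 13,900 (Alder), 93,600 (Quill), 167,300 (Vantage), 191,300 (Hale), 198,300 (Arden), 213,700 (Apex), …
Lowest 4: Alder, Quill, Vantage, Hale.
First losing bid is Arden's $198,300, which sets the uniform price.

Alder, Quill, Vantage, Hale; each is paid $198,300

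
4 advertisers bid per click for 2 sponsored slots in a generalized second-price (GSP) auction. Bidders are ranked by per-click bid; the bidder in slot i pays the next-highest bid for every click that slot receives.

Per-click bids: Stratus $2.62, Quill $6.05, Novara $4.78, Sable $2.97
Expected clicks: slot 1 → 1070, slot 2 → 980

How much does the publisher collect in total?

Sorting advertisers: $6.05 (Quill) > $4.78 (Novara) > $2.97 (Sable) > …
Slot 1: Quill pays $4.78 × 1070 = $5114.60
Slot 2: Novara pays $2.97 × 980 = $2910.60
Total = $8025.20

Total revenue: $8025.20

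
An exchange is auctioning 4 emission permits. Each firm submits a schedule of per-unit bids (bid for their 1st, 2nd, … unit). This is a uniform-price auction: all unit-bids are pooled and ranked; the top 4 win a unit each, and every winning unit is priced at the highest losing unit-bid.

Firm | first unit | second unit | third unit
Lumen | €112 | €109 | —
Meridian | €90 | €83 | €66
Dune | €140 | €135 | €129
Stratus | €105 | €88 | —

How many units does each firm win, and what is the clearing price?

Pooled unit-bids ranked (top 4): 140 (Dune-1), 135 (Dune-2), 129 (Dune-3), 112 (Lumen-1)
The (k+1)-th unit-bid is €109.
Allocation: Dune 3, Lumen 1.

Dune 3, Lumen 1; clearing price €109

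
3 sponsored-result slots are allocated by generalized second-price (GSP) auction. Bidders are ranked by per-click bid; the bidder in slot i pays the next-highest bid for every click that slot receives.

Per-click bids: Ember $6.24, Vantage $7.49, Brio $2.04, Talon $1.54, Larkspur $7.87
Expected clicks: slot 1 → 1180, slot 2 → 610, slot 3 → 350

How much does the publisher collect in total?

Total revenue: $13358.60

Sorting advertisers: $7.87 (Larkspur) > $7.49 (Vantage) > $6.24 (Ember) > $2.04 (Brio) > …
Slot 1: Larkspur pays $7.49 × 1180 = $8838.20
Slot 2: Vantage pays $6.24 × 610 = $3806.40
Slot 3: Ember pays $2.04 × 350 = $714.00
Total = $13358.60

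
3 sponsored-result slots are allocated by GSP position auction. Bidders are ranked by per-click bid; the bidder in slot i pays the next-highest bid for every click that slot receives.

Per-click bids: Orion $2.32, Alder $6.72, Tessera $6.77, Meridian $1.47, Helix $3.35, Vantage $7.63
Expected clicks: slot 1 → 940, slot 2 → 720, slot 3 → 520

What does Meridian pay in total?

Per-click bids in order: $7.63 (Vantage) > $6.77 (Tessera) > $6.72 (Alder) > $3.35 (Helix) > …
Meridian ranks below slot 3 → no slot, pays nothing.

Meridian pays $0.00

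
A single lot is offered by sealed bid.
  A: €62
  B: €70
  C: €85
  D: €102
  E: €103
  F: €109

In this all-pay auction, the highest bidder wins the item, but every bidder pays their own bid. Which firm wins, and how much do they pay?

Rule: the highest bidder wins the item, but every bidder pays their own bid.
Bids ranked: 109 (F) > 103 (E) > 102 (D) > 85 (C) > 70 (B) > 62 (A)
F wins with the top bid; all bids are sunk regardless.

F pays €109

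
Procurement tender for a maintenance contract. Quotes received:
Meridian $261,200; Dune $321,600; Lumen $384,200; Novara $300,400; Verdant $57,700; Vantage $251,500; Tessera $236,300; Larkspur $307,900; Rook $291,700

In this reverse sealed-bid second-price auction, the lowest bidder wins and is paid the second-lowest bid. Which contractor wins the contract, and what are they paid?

Verdant is paid $236,300

Sorting bids: 57,700 (Verdant) < 236,300 (Tessera) < 251,500 (Vantage) < 261,200 (Meridian) < 291,700 (Rook) < 300,400 (Novara) < …
Verdant is lowest; is paid the second-lowest bid, $236,300.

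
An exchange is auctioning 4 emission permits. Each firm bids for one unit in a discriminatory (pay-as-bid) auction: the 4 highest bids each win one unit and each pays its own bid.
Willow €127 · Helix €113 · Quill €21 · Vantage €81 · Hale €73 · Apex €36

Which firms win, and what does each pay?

Sorting: 127 (Willow), 113 (Helix), 81 (Vantage), 73 (Hale), 36 (Apex), 21 (Quill)
Top 4: Willow, Helix, Vantage, Hale.
Each winner pays its own bid: Willow €127, Helix €113, Vantage €81, Hale €73.

Willow €127, Helix €113, Vantage €81, Hale €73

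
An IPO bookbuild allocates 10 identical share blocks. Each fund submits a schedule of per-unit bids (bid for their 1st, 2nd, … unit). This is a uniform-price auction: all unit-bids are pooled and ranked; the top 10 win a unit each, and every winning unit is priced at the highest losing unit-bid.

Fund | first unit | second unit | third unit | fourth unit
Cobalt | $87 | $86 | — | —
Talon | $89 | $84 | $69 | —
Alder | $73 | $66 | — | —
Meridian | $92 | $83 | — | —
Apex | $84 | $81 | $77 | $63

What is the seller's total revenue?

All unit-bids, highest first — top 10: 92 (Meridian-1), 89 (Talon-1), 87 (Cobalt-1), 86 (Cobalt-2), 84 (Talon-2), 84 (Apex-1), 83 (Meridian-2), 81 (Apex-2), 77 (Apex-3), 73 (Alder-1)
First bid not allocated: $69.
Allocation: Alder 1, Apex 3, Cobalt 2, Meridian 2, Talon 2. Every unit priced at $69.
Revenue = 10 × 69 = $690.

Total revenue: $690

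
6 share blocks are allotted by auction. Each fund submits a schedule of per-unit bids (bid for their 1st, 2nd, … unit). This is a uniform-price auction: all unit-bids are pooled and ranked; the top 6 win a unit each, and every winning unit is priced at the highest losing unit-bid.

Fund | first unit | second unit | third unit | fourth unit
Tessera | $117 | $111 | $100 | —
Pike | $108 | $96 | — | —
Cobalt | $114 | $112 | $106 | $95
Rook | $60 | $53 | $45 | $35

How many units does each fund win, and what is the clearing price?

All unit-bids, highest first — top 6: 117 (Tessera-1), 114 (Cobalt-1), 112 (Cobalt-2), 111 (Tessera-2), 108 (Pike-1), 106 (Cobalt-3)
First bid not allocated: $100.
Allocation: Cobalt 3, Pike 1, Tessera 2.

Cobalt 3, Pike 1, Tessera 2; clearing price $100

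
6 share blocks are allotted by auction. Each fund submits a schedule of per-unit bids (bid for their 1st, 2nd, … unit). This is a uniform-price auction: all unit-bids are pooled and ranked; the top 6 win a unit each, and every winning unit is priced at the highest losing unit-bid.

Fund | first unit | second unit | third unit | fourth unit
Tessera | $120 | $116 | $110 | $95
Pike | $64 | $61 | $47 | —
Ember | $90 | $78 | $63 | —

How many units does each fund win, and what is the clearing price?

Pooled unit-bids ranked (top 6): 120 (Tessera-1), 116 (Tessera-2), 110 (Tessera-3), 95 (Tessera-4), 90 (Ember-1), 78 (Ember-2)
Highest rejected unit-bid = $64.
Allocation: Ember 2, Tessera 4.

Ember 2, Tessera 4; clearing price $64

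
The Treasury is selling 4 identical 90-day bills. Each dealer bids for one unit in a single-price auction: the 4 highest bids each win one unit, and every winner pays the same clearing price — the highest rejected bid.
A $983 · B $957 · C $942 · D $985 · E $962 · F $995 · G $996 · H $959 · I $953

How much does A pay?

A pays $962

Bids ranked high→low: 996 (G), 995 (F), 985 (D), 983 (A), 962 (E), 959 (H), …
Winners (4 units): G, F, D, A.
Highest unsuccessful bid: $962 → clearing price.
A wins → pays $962.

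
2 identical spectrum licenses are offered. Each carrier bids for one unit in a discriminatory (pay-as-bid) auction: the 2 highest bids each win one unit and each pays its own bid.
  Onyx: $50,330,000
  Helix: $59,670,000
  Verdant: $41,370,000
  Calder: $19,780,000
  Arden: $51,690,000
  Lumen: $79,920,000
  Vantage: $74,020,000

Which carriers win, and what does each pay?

Sorting: 79,920,000 (Lumen), 74,020,000 (Vantage), 59,670,000 (Helix), 51,690,000 (Arden), …
Top 2: Lumen, Vantage.
Each winner pays its own bid: Lumen $79,920,000, Vantage $74,020,000.

Lumen $79,920,000, Vantage $74,020,000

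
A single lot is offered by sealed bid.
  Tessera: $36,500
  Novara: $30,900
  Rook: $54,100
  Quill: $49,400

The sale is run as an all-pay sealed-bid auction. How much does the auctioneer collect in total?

Total revenue: $170,900

All-pay sealed-bid auction: the highest bidder wins the item, but every bidder pays their own bid.
Bids ranked: 54,100 (Rook) > 49,400 (Quill) > 36,500 (Tessera) > 30,900 (Novara)
Every bidder forfeits their bid regardless of winning.
Revenue = 36,500 + 30,900 + 54,100 + 49,400 = $170,900.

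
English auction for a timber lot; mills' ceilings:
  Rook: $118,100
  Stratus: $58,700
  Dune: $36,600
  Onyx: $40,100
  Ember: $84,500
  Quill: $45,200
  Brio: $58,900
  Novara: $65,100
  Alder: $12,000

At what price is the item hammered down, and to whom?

Open ascending-bid auction: the price rises until one bidder remains; the winner pays the price at which the last rival dropped out.
Limits ranked: 118,100 (Rook) > 84,500 (Ember) > 65,100 (Novara) > 58,900 (Brio) > 58,700 (Stratus) > 45,200 (Quill) > …
Ember is the last rival to drop out, at $84,500; Rook remains and wins at that price.

Rook wins at $84,500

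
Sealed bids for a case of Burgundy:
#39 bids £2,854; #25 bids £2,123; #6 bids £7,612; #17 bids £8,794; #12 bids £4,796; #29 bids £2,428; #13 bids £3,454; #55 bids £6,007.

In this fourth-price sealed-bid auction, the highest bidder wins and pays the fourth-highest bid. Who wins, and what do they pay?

Bids in order: 8,794 (#17) > 7,612 (#6) > 6,007 (#55) > 4,796 (#12) > 3,454 (#13) > 2,854 (#39) > …
#17 wins; payment is bid #4 in the ranking = £4,796.

#17 pays £4,796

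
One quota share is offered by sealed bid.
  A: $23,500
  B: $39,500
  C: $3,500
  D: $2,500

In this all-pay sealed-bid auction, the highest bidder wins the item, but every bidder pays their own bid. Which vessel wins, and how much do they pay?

Bids in order: 39,500 (B) > 23,500 (A) > 3,500 (C) > 2,500 (D)
B is highest and takes the item; every bidder forfeits their bid.

B pays $39,500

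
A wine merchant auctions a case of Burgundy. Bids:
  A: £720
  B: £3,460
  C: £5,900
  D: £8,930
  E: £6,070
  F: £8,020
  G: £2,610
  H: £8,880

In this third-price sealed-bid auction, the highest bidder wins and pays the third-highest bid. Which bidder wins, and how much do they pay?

D pays £8,020

Bids in order: 8,930 (D) > 8,880 (H) > 8,020 (F) > 6,070 (E) > 5,900 (C) > 3,460 (B) > …
D is highest; pays the third-highest bid, £8,020.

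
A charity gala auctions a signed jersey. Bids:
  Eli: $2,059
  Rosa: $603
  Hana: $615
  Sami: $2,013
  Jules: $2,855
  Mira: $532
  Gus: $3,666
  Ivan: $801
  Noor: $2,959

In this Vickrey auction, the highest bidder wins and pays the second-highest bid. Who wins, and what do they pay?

Bids in order: 3,666 (Gus) > 2,959 (Noor) > 2,855 (Jules) > 2,059 (Eli) > 2,013 (Sami) > 801 (Ivan) > …
Second-price: Gus pays Noor's bid of $2,959.

Gus pays $2,959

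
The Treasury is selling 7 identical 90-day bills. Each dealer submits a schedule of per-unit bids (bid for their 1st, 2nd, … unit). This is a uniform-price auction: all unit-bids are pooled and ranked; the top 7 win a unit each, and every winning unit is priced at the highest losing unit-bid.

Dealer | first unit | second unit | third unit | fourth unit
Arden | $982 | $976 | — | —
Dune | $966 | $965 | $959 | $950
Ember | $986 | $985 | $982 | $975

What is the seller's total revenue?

All unit-bids, highest first — top 7: 986 (Ember-1), 985 (Ember-2), 982 (Arden-1), 982 (Ember-3), 976 (Arden-2), 975 (Ember-4), 966 (Dune-1)
The (k+1)-th unit-bid is $965.
Allocation: Arden 2, Dune 1, Ember 4. Every unit priced at $965.
Revenue = 7 × 965 = $6,755.

Total revenue: $6,755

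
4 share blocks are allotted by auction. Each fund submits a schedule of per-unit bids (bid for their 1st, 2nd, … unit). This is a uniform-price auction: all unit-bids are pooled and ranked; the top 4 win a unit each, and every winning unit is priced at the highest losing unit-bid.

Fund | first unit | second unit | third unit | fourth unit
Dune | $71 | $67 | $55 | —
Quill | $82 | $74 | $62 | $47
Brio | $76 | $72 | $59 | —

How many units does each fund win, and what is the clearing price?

All unit-bids, highest first — top 4: 82 (Quill-1), 76 (Brio-1), 74 (Quill-2), 72 (Brio-2)
First bid not allocated: $71.
Allocation: Brio 2, Quill 2.

Brio 2, Quill 2; clearing price $71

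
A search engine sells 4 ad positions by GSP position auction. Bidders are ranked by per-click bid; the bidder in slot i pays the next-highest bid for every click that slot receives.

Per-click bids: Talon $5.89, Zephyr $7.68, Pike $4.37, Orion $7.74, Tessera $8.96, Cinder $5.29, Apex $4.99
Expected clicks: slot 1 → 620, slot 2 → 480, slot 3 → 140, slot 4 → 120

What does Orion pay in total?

Per-click bids in order: $8.96 (Tessera) > $7.74 (Orion) > $7.68 (Zephyr) > $5.89 (Talon) > $5.29 (Cinder) > …
Orion holds slot 2 → pays next bid $7.68 × 480 clicks = $3686.40.

Orion pays $3686.40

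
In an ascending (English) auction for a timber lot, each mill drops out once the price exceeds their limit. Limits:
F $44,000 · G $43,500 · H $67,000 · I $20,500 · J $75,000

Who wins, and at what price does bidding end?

Sorting limits: 75,000 (J) > 67,000 (H) > 44,000 (F) > 43,500 (G) > 20,500 (I)
Once the price passes $67,000, only J is left; the hammer falls at H's limit of $67,000.

J wins at $67,000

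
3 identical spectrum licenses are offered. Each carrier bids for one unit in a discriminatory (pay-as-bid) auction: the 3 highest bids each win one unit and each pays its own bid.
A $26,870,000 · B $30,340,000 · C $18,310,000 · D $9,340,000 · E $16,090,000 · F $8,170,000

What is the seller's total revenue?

Sorting: 30,340,000 (B), 26,870,000 (A), 18,310,000 (C), 16,090,000 (E), 9,340,000 (D), …
Winners (3 units): B, A, C.
Total revenue = 30,340,000 + 26,870,000 + 18,310,000 = $75,520,000.

Total revenue: $75,520,000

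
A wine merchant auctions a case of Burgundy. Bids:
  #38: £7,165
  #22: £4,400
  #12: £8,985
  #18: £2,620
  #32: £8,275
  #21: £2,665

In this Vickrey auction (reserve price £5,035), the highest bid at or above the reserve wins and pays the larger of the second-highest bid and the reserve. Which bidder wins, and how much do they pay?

Rule: the highest bid at or above the reserve wins and pays the larger of the second-highest bid and the reserve.
Sorting bids: 8,985 (#12) > 8,275 (#32) > 7,165 (#38) > 4,400 (#22) > 2,665 (#21) > 2,620 (#18)
Highest eligible bid: #12 at £8,985.
max(second-highest £8,275, reserve £5,035) = £8,275; the reserve does not bind.

#12 pays £8,275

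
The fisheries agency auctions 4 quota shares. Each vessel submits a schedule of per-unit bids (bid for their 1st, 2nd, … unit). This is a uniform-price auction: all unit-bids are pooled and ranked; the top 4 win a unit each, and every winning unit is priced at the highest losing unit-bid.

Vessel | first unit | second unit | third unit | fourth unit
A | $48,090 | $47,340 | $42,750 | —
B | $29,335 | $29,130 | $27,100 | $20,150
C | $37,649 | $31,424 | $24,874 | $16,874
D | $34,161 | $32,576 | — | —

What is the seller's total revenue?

Total revenue: $136,644

Pooled unit-bids ranked (top 4): 48,090 (A-1), 47,340 (A-2), 42,750 (A-3), 37,649 (C-1)
First bid not allocated: $34,161.
Allocation: A 3, C 1. Every unit priced at $34,161.
Revenue = 4 × 34,161 = $136,644.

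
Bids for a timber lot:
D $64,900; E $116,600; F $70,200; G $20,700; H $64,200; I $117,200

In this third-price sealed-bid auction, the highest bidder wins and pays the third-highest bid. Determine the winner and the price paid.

Third-price sealed-bid auction: the highest bidder wins and pays the third-highest bid.
Bids in order: 117,200 (I) > 116,600 (E) > 70,200 (F) > 64,900 (D) > 64,200 (H) > 20,700 (G)
I is highest; pays the third-highest bid, $70,200.

I pays $70,200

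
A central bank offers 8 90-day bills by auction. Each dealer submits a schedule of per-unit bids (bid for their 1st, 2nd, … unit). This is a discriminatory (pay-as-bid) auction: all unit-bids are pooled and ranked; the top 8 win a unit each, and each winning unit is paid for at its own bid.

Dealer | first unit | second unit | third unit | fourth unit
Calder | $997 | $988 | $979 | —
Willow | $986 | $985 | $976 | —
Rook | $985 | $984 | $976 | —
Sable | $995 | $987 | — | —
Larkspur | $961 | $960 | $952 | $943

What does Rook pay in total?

Merging the schedules and taking the best 8: 997 (Calder-1), 995 (Sable-1), 988 (Calder-2), 987 (Sable-2), 986 (Willow-1), 985 (Willow-2), 985 (Rook-1), 984 (Rook-2)
Next rejected bid: $979 (not a price — pay-as-bid).
Rook's winning unit-bids: 985 + 984 = $1,969.

Rook pays $1,969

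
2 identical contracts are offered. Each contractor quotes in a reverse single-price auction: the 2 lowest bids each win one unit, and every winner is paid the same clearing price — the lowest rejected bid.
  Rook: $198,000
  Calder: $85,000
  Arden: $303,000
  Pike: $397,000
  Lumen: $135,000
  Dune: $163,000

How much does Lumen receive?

Lumen is paid $163,000

Sorting: 85,000 (Calder), 135,000 (Lumen), 163,000 (Dune), 198,000 (Rook), …
Winners (2 units): Calder, Lumen.
First losing bid is Dune's $163,000, which sets the uniform price.
Lumen wins → is paid $163,000.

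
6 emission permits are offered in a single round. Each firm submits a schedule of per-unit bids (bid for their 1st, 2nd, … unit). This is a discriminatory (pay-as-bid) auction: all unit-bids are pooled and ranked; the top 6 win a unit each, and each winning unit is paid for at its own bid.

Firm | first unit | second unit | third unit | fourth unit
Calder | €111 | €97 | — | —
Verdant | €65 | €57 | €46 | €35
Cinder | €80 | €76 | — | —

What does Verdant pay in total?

Merging the schedules and taking the best 6: 111 (Calder-1), 97 (Calder-2), 80 (Cinder-1), 76 (Cinder-2), 65 (Verdant-1), 57 (Verdant-2)
Next rejected bid: €46 (not a price — pay-as-bid).
Verdant's winning unit-bids: 65 + 57 = €122.

Verdant pays €122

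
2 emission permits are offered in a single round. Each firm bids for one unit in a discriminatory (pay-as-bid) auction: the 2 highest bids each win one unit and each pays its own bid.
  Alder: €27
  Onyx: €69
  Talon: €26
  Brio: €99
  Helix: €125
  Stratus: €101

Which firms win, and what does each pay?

Helix €125, Stratus €101

Ordering the bids: 125 (Helix), 101 (Stratus), 99 (Brio), 69 (Onyx), …
Top 2: Helix, Stratus.
Each winner pays its own bid: Helix €125, Stratus €101.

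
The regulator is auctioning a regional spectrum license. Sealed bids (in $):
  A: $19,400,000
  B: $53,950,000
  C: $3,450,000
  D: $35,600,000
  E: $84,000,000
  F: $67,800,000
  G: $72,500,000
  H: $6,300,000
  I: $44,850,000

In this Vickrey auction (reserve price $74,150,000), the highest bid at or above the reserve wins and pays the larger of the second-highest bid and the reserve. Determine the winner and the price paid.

E pays $74,150,000

Rule: the highest bid at or above the reserve wins and pays the larger of the second-highest bid and the reserve.
Bids ranked: 84,000,000 (E) > 72,500,000 (G) > 67,800,000 (F) > 53,950,000 (B) > 44,850,000 (I) > 35,600,000 (D) > …
E has the top bid at or above the reserve ($84,000,000).
max(second-highest $72,500,000, reserve $74,150,000) = $74,150,000.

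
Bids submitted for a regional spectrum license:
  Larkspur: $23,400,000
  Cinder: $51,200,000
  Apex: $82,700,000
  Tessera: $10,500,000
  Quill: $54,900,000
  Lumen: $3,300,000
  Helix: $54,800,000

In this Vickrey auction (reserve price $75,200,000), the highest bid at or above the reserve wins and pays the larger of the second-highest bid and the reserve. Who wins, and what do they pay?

Rule: the highest bid at or above the reserve wins and pays the larger of the second-highest bid and the reserve.
Sorting bids: 82,700,000 (Apex) > 54,900,000 (Quill) > 54,800,000 (Helix) > 51,200,000 (Cinder) > 23,400,000 (Larkspur) > 10,500,000 (Tessera) > …
Apex has the top bid at or above the reserve ($82,700,000).
Second-highest bid $54,900,000 is below the reserve $75,200,000, so the reserve binds → payment $75,200,000.

Apex pays $75,200,000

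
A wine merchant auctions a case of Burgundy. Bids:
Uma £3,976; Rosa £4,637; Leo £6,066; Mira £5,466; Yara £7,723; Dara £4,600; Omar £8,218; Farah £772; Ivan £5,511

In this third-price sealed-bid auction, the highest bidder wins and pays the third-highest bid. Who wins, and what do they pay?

Bids ranked: 8,218 (Omar) > 7,723 (Yara) > 6,066 (Leo) > 5,511 (Ivan) > 5,466 (Mira) > 4,637 (Rosa) > …
Omar wins; payment is bid #3 in the ranking = £6,066.

Omar pays £6,066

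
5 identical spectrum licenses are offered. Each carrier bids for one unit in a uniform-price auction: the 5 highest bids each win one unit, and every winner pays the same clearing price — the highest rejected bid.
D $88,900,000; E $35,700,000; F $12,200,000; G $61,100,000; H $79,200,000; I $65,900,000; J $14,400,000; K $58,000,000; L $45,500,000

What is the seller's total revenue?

Total revenue: $227,500,000

Ordering the bids: 88,900,000 (D), 79,200,000 (H), 65,900,000 (I), 61,100,000 (G), 58,000,000 (K), 45,500,000 (L), 35,700,000 (E), …
The 5 highest are D, H, I, G, K.
Highest unsuccessful bid: $45,500,000 → clearing price.
Total revenue = 5 × $45,500,000 = $227,500,000.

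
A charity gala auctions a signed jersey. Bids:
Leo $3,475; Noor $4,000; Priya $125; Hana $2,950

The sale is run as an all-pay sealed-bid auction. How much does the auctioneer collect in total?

Bids ranked: 4,000 (Noor) > 3,475 (Leo) > 2,950 (Hana) > 125 (Priya)
Every bidder forfeits their bid regardless of winning.
Revenue = 3,475 + 4,000 + 125 + 2,950 = $10,550.

Total revenue: $10,550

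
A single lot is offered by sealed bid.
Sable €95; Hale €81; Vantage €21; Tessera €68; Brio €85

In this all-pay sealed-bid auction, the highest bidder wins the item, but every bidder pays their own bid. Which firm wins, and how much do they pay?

Rule: the highest bidder wins the item, but every bidder pays their own bid.
Sorting bids: 95 (Sable) > 85 (Brio) > 81 (Hale) > 68 (Tessera) > 21 (Vantage)
Sable is highest and takes the item; every bidder forfeits their bid.

Sable pays €95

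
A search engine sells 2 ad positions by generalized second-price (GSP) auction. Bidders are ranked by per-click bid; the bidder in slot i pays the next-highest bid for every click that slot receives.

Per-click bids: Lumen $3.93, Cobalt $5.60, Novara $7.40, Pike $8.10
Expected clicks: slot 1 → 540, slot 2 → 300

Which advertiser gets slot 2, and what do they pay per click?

Sorting advertisers: $8.10 (Pike) > $7.40 (Novara) > $5.60 (Cobalt) > …
Slot 2 goes to the second-ranked bidder, Novara, who pays the next bid down: $5.60/click.

Novara; $5.60 per click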